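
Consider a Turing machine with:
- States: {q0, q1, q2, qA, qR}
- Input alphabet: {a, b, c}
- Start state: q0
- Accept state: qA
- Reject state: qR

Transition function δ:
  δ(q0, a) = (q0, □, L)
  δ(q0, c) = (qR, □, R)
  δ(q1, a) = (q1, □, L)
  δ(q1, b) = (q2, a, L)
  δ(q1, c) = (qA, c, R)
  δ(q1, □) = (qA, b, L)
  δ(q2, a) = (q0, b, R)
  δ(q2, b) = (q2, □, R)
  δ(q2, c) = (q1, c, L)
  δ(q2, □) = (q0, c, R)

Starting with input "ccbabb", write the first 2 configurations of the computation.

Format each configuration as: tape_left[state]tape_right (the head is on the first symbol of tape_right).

Transitions applied:
Step 1: δ(q0, c) = (qR, □, R)

The first 2 configurations are:
[q0]ccbabb ⊢ □[qR]cbabb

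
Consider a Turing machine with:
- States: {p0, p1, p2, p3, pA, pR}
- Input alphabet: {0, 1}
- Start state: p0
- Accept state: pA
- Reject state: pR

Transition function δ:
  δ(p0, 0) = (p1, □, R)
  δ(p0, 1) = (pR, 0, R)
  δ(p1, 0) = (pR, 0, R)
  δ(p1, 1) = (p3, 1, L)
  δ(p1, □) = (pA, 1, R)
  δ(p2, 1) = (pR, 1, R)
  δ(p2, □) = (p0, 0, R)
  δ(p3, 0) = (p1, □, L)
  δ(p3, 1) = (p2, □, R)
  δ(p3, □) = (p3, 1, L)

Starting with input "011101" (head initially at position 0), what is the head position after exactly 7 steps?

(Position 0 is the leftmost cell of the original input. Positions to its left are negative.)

Execution trace (head position shown):
Step 0: [p0]011101  (head at position 0)
Step 1: move right → □[p1]11101  (head at position 1)
Step 2: move left → [p3]□11101  (head at position 0)
Step 3: move left → [p3]□111101  (head at position -1)
Step 4: move left → [p3]□1111101  (head at position -2)
Step 5: move left → [p3]□11111101  (head at position -3)
Step 6: move left → [p3]□111111101  (head at position -4)
Step 7: move left → [p3]□1111111101  (head at position -5)

After 7 steps, the head is at position -5.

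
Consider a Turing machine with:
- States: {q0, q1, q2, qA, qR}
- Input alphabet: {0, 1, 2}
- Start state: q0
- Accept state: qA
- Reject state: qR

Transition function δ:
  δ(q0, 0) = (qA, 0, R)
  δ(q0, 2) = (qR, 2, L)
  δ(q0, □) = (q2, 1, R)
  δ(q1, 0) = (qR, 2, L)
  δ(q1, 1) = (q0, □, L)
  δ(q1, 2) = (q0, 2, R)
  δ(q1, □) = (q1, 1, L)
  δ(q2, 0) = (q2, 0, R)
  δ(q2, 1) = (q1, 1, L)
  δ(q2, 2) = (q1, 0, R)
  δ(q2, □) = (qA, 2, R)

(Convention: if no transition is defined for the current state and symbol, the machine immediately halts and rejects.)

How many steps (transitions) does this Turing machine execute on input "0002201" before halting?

Execution trace:
Initial: [q0]0002201
Step 1: δ(q0, 0) = (qA, 0, R) → 0[qA]002201

The machine reaches the accept state qA and halts.

The machine executed 1 step before halting.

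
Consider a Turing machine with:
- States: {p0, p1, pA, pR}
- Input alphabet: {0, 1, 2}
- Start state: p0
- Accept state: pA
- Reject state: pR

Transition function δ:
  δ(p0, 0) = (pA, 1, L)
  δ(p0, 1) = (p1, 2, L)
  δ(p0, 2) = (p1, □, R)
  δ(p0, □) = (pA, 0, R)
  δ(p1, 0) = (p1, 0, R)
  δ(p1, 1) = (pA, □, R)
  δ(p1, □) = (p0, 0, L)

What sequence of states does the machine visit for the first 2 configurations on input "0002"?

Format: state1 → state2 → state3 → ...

Execution trace:
Initial: [p0]0002
Step 1: δ(p0, 0) = (pA, 1, L) → [pA]□1002

The machine reaches the accept state pA and halts.

State sequence: p0 → pA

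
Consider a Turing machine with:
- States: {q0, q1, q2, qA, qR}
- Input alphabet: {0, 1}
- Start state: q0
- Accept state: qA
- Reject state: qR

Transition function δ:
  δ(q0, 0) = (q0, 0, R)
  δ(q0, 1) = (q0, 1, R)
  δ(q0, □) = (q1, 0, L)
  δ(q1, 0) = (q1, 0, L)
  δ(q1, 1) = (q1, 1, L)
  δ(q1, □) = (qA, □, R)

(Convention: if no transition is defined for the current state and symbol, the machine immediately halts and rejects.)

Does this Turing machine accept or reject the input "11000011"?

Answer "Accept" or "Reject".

Execution trace:
Initial: [q0]11000011
Step 1: δ(q0, 1) = (q0, 1, R) → 1[q0]1000011
Step 2: δ(q0, 1) = (q0, 1, R) → 11[q0]000011
Step 3: δ(q0, 0) = (q0, 0, R) → 110[q0]00011
Step 4: δ(q0, 0) = (q0, 0, R) → 1100[q0]0011
Step 5: δ(q0, 0) = (q0, 0, R) → 11000[q0]011
Step 6: δ(q0, 0) = (q0, 0, R) → 110000[q0]11
Step 7: δ(q0, 1) = (q0, 1, R) → 1100001[q0]1
Step 8: δ(q0, 1) = (q0, 1, R) → 11000011[q0]□
Step 9: δ(q0, □) = (q1, 0, L) → 1100001[q1]10
Step 10: δ(q1, 1) = (q1, 1, L) → 110000[q1]110
Step 11: δ(q1, 1) = (q1, 1, L) → 11000[q1]0110
Step 12: δ(q1, 0) = (q1, 0, L) → 1100[q1]00110
Step 13: δ(q1, 0) = (q1, 0, L) → 110[q1]000110
Step 14: δ(q1, 0) = (q1, 0, L) → 11[q1]0000110
Step 15: δ(q1, 0) = (q1, 0, L) → 1[q1]10000110
Step 16: δ(q1, 1) = (q1, 1, L) → [q1]110000110
Step 17: δ(q1, 1) = (q1, 1, L) → [q1]□110000110
Step 18: δ(q1, □) = (qA, □, R) → □[qA]110000110

The machine reaches the accept state qA and halts.

Answer: Accept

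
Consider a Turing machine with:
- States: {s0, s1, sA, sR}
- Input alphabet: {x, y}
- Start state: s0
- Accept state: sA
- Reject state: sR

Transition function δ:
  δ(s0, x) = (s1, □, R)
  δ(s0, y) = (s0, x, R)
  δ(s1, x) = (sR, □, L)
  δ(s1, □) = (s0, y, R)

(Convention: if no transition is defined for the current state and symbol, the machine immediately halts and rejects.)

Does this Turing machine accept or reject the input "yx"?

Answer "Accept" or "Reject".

Execution trace:
Initial: [s0]yx
Step 1: δ(s0, y) = (s0, x, R) → x[s0]x
Step 2: δ(s0, x) = (s1, □, R) → x□[s1]□
Step 3: δ(s1, □) = (s0, y, R) → x□y[s0]□

No transition is defined for δ(s0, □). By convention the machine halts and rejects.

Answer: Reject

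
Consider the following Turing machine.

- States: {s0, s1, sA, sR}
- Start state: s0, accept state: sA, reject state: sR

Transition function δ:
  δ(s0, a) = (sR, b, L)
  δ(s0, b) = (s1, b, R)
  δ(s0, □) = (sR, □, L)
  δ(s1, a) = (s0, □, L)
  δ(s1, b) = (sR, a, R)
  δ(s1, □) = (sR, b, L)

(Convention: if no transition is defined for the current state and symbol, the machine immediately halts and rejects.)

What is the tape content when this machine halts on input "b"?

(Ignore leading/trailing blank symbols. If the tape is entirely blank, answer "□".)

Execution trace:
Initial: [s0]b
Step 1: δ(s0, b) = (s1, b, R) → b[s1]□
Step 2: δ(s1, □) = (sR, b, L) → [sR]bb

The machine reaches the reject state sR and halts.

Final tape (ignoring leading/trailing blanks): bb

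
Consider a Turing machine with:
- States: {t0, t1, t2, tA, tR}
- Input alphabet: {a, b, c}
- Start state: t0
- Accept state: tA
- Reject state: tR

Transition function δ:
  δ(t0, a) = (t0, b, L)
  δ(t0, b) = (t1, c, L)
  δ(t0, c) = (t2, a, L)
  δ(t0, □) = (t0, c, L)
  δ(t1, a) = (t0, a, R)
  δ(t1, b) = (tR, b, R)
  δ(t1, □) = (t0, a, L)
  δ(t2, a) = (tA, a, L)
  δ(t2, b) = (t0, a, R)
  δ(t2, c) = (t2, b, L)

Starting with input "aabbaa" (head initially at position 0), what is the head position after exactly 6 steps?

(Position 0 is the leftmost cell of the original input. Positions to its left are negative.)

Execution trace (head position shown):
Step 0: [t0]aabbaa  (head at position 0)
Step 1: move left → [t0]□babbaa  (head at position -1)
Step 2: move left → [t0]□cbabbaa  (head at position -2)
Step 3: move left → [t0]□ccbabbaa  (head at position -3)
Step 4: move left → [t0]□cccbabbaa  (head at position -4)
Step 5: move left → [t0]□ccccbabbaa  (head at position -5)
Step 6: move left → [t0]□cccccbabbaa  (head at position -6)

After 6 steps, the head is at position -6.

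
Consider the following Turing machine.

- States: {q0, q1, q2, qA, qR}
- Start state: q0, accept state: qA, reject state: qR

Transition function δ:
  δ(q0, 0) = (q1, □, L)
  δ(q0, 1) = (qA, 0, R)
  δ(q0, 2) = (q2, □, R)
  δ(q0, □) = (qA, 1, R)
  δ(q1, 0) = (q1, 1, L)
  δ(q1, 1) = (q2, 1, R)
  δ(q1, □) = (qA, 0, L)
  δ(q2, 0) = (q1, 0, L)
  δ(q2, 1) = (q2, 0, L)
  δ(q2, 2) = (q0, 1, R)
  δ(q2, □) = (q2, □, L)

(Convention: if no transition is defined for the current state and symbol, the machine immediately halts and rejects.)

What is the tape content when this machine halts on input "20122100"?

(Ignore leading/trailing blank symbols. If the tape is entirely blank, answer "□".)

Execution trace:
Initial: [q0]20122100
Step 1: δ(q0, 2) = (q2, □, R) → □[q2]0122100
Step 2: δ(q2, 0) = (q1, 0, L) → [q1]□0122100
Step 3: δ(q1, □) = (qA, 0, L) → [qA]□00122100

The machine reaches the accept state qA and halts.

Final tape (ignoring leading/trailing blanks): 00122100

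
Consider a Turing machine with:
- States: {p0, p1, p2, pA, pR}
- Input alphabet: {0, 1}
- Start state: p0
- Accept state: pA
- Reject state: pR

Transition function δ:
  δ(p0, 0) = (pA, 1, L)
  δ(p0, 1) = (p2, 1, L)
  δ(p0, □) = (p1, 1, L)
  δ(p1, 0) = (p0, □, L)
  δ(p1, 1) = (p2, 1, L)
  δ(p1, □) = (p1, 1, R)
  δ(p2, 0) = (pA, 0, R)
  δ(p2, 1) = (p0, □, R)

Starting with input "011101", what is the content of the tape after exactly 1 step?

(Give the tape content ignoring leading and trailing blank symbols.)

Execution trace:
Initial: [p0]011101
Step 1: δ(p0, 0) = (pA, 1, L) → [pA]□111101

The machine reaches the accept state pA and halts.

After 1 step, the tape (ignoring leading/trailing blanks) is: 111101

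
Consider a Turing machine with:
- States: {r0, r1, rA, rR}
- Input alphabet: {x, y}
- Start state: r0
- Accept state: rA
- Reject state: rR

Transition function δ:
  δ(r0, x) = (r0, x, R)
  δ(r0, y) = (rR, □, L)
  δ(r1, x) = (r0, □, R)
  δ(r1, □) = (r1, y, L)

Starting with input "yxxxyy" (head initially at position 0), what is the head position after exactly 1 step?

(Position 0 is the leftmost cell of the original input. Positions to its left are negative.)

Execution trace (head position shown):
Step 0: [r0]yxxxyy  (head at position 0)
Step 1: move left → [rR]□□xxxyy  (head at position -1)

After 1 step, the head is at position -1.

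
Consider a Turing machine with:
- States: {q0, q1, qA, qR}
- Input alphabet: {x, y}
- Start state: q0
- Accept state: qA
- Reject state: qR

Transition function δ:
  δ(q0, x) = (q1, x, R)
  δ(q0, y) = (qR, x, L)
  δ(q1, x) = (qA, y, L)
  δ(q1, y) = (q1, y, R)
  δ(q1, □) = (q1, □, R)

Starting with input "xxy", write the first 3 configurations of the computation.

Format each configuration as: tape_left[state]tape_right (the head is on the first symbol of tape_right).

Transitions applied:
Step 1: δ(q0, x) = (q1, x, R)
Step 2: δ(q1, x) = (qA, y, L)

The first 3 configurations are:
[q0]xxy ⊢ x[q1]xy ⊢ [qA]xyy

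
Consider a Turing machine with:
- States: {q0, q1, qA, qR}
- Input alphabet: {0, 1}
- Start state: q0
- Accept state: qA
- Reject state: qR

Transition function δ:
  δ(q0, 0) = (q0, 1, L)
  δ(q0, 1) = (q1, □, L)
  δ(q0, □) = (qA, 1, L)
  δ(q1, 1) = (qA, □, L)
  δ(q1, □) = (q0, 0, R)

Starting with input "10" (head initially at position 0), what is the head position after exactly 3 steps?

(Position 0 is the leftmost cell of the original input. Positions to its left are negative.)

Execution trace (head position shown):
Step 0: [q0]10  (head at position 0)
Step 1: move left → [q1]□□0  (head at position -1)
Step 2: move right → 0[q0]□0  (head at position 0)
Step 3: move left → [qA]010  (head at position -1)

After 3 steps, the head is at position -1.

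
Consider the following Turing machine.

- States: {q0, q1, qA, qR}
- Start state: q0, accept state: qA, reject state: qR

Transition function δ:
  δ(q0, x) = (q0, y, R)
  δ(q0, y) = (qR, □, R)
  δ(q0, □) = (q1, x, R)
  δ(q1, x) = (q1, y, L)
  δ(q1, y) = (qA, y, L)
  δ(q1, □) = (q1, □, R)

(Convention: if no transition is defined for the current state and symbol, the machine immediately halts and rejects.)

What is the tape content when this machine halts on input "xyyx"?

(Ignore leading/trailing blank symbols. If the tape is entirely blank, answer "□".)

Execution trace:
Initial: [q0]xyyx
Step 1: δ(q0, x) = (q0, y, R) → y[q0]yyx
Step 2: δ(q0, y) = (qR, □, R) → y□[qR]yx

The machine reaches the reject state qR and halts.

Final tape (ignoring leading/trailing blanks): y□yx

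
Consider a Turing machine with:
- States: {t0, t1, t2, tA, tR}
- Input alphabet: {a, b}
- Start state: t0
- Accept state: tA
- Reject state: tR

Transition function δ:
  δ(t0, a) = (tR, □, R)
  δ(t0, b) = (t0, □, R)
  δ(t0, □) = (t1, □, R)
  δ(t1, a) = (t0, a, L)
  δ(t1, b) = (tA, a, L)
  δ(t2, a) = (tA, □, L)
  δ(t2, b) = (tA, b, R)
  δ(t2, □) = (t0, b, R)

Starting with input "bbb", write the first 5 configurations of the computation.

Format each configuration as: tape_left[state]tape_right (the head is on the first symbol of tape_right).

Transitions applied:
Step 1: δ(t0, b) = (t0, □, R)
Step 2: δ(t0, b) = (t0, □, R)
Step 3: δ(t0, b) = (t0, □, R)
Step 4: δ(t0, □) = (t1, □, R)

The first 5 configurations are:
[t0]bbb ⊢ □[t0]bb ⊢ □□[t0]b ⊢ □□□[t0]□ ⊢ □□□□[t1]□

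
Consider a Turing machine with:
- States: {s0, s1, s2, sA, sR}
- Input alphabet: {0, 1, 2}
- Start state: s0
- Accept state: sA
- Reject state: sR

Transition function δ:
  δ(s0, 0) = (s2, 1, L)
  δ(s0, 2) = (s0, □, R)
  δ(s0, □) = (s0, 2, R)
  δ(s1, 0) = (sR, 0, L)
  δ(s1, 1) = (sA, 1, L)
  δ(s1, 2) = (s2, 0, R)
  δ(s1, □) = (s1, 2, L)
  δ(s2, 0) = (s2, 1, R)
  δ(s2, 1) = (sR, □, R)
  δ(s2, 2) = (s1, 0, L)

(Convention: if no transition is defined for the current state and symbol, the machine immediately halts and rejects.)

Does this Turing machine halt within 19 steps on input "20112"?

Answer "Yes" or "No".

Execution trace:
Initial: [s0]20112
Step 1: δ(s0, 2) = (s0, □, R) → □[s0]0112
Step 2: δ(s0, 0) = (s2, 1, L) → [s2]□1112

No transition is defined for δ(s2, □). By convention the machine halts and rejects.
The machine halted after 2 steps (within the 19-step bound).

Answer: Yes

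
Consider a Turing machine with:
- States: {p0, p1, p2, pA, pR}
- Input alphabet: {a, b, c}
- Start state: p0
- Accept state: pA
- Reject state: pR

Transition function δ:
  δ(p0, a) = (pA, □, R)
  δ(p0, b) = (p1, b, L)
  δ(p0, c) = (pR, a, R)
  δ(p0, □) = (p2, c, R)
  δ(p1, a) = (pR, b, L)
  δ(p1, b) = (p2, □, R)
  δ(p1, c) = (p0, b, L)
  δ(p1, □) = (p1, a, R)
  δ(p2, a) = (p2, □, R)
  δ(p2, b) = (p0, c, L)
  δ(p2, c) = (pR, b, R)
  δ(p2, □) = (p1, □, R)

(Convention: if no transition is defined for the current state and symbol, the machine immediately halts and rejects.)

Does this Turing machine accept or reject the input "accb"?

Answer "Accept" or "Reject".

Execution trace:
Initial: [p0]accb
Step 1: δ(p0, a) = (pA, □, R) → □[pA]ccb

The machine reaches the accept state pA and halts.

Answer: Accept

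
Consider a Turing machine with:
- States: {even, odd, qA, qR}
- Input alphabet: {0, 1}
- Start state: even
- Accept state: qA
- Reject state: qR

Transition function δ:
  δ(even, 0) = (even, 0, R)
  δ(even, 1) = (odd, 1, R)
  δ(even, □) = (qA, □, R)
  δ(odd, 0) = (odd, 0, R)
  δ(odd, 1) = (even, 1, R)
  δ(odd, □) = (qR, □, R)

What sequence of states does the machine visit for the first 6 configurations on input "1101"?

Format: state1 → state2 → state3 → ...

Execution trace:
Initial: [even]1101
Step 1: δ(even, 1) = (odd, 1, R) → 1[odd]101
Step 2: δ(odd, 1) = (even, 1, R) → 11[even]01
Step 3: δ(even, 0) = (even, 0, R) → 110[even]1
Step 4: δ(even, 1) = (odd, 1, R) → 1101[odd]□
Step 5: δ(odd, □) = (qR, □, R) → 1101□[qR]□

The machine reaches the reject state qR and halts.

State sequence: even → odd → even → even → odd → qR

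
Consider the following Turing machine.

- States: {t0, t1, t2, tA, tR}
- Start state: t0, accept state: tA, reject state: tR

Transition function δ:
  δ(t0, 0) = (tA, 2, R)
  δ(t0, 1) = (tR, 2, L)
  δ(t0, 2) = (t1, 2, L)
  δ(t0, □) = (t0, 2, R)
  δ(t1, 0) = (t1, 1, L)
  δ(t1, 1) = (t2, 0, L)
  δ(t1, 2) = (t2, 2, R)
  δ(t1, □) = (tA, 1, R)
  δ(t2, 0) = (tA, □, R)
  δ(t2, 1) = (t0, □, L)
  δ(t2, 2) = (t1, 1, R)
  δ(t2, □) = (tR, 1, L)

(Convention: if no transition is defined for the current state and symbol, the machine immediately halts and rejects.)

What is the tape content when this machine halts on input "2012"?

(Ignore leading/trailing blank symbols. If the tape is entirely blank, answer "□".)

Execution trace:
Initial: [t0]2012
Step 1: δ(t0, 2) = (t1, 2, L) → [t1]□2012
Step 2: δ(t1, □) = (tA, 1, R) → 1[tA]2012

The machine reaches the accept state tA and halts.

Final tape (ignoring leading/trailing blanks): 12012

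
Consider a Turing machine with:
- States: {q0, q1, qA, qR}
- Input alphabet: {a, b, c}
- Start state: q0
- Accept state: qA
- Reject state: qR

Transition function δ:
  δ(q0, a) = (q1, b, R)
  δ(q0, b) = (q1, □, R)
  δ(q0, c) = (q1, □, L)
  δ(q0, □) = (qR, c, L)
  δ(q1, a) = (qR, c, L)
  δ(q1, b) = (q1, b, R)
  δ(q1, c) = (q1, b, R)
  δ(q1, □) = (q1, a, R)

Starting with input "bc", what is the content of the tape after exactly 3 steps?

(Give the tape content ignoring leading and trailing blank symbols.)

Execution trace:
Initial: [q0]bc
Step 1: δ(q0, b) = (q1, □, R) → □[q1]c
Step 2: δ(q1, c) = (q1, b, R) → □b[q1]□
Step 3: δ(q1, □) = (q1, a, R) → □ba[q1]□

After 3 steps, the tape (ignoring leading/trailing blanks) is: ba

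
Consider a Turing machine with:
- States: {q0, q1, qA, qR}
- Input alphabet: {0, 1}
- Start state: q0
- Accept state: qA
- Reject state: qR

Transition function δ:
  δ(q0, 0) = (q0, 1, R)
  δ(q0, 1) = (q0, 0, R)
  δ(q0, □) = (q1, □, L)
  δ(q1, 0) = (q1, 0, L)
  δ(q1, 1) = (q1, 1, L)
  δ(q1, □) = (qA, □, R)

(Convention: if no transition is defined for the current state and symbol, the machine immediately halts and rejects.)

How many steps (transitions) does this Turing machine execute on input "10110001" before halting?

Execution trace:
Initial: [q0]10110001
Step 1: δ(q0, 1) = (q0, 0, R) → 0[q0]0110001
Step 2: δ(q0, 0) = (q0, 1, R) → 01[q0]110001
Step 3: δ(q0, 1) = (q0, 0, R) → 010[q0]10001
Step 4: δ(q0, 1) = (q0, 0, R) → 0100[q0]0001
Step 5: δ(q0, 0) = (q0, 1, R) → 01001[q0]001
Step 6: δ(q0, 0) = (q0, 1, R) → 010011[q0]01
Step 7: δ(q0, 0) = (q0, 1, R) → 0100111[q0]1
Step 8: δ(q0, 1) = (q0, 0, R) → 01001110[q0]□
Step 9: δ(q0, □) = (q1, □, L) → 0100111[q1]0□
Step 10: δ(q1, 0) = (q1, 0, L) → 010011[q1]10□
Step 11: δ(q1, 1) = (q1, 1, L) → 01001[q1]110□
Step 12: δ(q1, 1) = (q1, 1, L) → 0100[q1]1110□
Step 13: δ(q1, 1) = (q1, 1, L) → 010[q1]01110□
Step 14: δ(q1, 0) = (q1, 0, L) → 01[q1]001110□
Step 15: δ(q1, 0) = (q1, 0, L) → 0[q1]1001110□
Step 16: δ(q1, 1) = (q1, 1, L) → [q1]01001110□
Step 17: δ(q1, 0) = (q1, 0, L) → [q1]□01001110□
Step 18: δ(q1, □) = (qA, □, R) → □[qA]01001110□

The machine reaches the accept state qA and halts.

The machine executed 18 steps before halting.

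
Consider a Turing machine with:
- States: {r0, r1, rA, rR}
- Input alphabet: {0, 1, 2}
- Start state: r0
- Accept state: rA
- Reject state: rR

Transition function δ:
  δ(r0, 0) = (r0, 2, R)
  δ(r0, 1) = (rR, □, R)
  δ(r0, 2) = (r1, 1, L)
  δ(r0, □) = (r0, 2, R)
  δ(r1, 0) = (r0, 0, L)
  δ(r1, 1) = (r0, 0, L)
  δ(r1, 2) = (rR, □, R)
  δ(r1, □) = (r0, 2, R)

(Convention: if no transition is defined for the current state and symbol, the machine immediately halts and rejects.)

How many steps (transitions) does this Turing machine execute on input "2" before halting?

Execution trace:
Initial: [r0]2
Step 1: δ(r0, 2) = (r1, 1, L) → [r1]□1
Step 2: δ(r1, □) = (r0, 2, R) → 2[r0]1
Step 3: δ(r0, 1) = (rR, □, R) → 2□[rR]□

The machine reaches the reject state rR and halts.

The machine executed 3 steps before halting.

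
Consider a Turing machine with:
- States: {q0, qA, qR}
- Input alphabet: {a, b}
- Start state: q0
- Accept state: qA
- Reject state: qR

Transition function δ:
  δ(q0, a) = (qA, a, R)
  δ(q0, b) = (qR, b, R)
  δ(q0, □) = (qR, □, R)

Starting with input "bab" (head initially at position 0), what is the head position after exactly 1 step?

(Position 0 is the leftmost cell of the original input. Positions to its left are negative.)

Execution trace (head position shown):
Step 0: [q0]bab  (head at position 0)
Step 1: move right → b[qR]ab  (head at position 1)

After 1 step, the head is at position 1.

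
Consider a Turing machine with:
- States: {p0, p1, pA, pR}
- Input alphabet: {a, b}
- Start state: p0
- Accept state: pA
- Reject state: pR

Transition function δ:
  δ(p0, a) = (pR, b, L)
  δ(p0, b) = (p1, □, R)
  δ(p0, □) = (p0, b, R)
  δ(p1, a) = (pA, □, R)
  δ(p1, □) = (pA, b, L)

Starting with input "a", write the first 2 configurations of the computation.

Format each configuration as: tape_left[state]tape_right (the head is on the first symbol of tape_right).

Transitions applied:
Step 1: δ(p0, a) = (pR, b, L)

The first 2 configurations are:
[p0]a ⊢ [pR]□b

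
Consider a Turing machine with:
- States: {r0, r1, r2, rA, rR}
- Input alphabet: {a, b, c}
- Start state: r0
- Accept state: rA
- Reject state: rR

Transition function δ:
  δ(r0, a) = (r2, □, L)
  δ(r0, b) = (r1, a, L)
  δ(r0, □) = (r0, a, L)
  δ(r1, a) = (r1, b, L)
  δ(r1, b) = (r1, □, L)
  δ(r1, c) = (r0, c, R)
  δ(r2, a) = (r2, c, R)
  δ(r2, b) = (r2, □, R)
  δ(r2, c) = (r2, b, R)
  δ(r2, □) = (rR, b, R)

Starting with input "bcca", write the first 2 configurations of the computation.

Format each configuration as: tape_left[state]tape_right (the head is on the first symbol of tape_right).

Transitions applied:
Step 1: δ(r0, b) = (r1, a, L)

The first 2 configurations are:
[r0]bcca ⊢ [r1]□acca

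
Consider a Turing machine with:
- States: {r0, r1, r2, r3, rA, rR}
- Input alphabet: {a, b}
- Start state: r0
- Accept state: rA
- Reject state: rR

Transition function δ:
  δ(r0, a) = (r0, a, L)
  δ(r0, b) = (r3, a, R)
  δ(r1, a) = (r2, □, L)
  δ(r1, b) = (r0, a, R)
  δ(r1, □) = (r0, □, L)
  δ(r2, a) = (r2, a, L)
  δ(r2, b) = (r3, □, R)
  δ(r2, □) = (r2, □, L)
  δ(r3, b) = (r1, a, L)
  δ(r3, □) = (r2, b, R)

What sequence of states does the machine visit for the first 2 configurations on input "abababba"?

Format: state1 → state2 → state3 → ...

Execution trace:
Initial: [r0]abababba
Step 1: δ(r0, a) = (r0, a, L) → [r0]□abababba

No transition is defined for δ(r0, □). By convention the machine halts and rejects.

State sequence: r0 → r0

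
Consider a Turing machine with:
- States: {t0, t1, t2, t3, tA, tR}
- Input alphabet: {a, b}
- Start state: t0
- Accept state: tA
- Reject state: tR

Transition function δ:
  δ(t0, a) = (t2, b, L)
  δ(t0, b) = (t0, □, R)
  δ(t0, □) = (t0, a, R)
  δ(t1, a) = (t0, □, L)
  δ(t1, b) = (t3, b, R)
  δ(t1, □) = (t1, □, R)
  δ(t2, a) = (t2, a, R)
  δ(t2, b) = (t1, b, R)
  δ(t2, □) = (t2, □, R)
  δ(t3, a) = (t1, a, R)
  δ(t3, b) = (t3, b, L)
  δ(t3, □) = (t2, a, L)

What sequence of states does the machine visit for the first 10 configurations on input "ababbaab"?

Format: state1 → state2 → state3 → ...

Execution trace:
Initial: [t0]ababbaab
Step 1: δ(t0, a) = (t2, b, L) → [t2]□bbabbaab
Step 2: δ(t2, □) = (t2, □, R) → □[t2]bbabbaab
Step 3: δ(t2, b) = (t1, b, R) → □b[t1]babbaab
Step 4: δ(t1, b) = (t3, b, R) → □bb[t3]abbaab
Step 5: δ(t3, a) = (t1, a, R) → □bba[t1]bbaab
Step 6: δ(t1, b) = (t3, b, R) → □bbab[t3]baab
Step 7: δ(t3, b) = (t3, b, L) → □bba[t3]bbaab
Step 8: δ(t3, b) = (t3, b, L) → □bb[t3]abbaab
Step 9: δ(t3, a) = (t1, a, R) → □bba[t1]bbaab

State sequence: t0 → t2 → t2 → t1 → t3 → t1 → t3 → t3 → t3 → t1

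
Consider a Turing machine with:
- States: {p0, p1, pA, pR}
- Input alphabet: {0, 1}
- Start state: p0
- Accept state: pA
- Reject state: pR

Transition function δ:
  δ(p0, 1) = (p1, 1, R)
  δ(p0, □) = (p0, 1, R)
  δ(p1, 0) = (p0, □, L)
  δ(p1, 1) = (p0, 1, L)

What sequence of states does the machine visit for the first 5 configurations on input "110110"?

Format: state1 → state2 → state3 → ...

Execution trace:
Initial: [p0]110110
Step 1: δ(p0, 1) = (p1, 1, R) → 1[p1]10110
Step 2: δ(p1, 1) = (p0, 1, L) → [p0]110110
Step 3: δ(p0, 1) = (p1, 1, R) → 1[p1]10110
Step 4: δ(p1, 1) = (p0, 1, L) → [p0]110110

State sequence: p0 → p1 → p0 → p1 → p0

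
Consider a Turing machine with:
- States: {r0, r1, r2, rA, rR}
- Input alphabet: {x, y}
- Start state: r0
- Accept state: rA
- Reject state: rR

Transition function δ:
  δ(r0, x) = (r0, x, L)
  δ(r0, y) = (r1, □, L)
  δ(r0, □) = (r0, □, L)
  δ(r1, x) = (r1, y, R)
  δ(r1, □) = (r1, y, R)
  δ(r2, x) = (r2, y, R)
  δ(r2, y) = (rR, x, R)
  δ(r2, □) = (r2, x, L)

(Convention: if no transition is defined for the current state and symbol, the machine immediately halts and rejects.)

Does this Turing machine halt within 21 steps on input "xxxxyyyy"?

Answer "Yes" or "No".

Execution trace:
Initial: [r0]xxxxyyyy
Step 1: δ(r0, x) = (r0, x, L) → [r0]□xxxxyyyy
Step 2: δ(r0, □) = (r0, □, L) → [r0]□□xxxxyyyy
Step 3: δ(r0, □) = (r0, □, L) → [r0]□□□xxxxyyyy
Step 4: δ(r0, □) = (r0, □, L) → [r0]□□□□xxxxyyyy
Step 5: δ(r0, □) = (r0, □, L) → [r0]□□□□□xxxxyyyy
Step 6: δ(r0, □) = (r0, □, L) → [r0]□□□□□□xxxxyyyy
Step 7: δ(r0, □) = (r0, □, L) → [r0]□□□□□□□xxxxyyyy
Step 8: δ(r0, □) = (r0, □, L) → [r0]□□□□□□□□xxxxyyyy
Step 9: δ(r0, □) = (r0, □, L) → [r0]□□□□□□□□□xxxxyyyy
Step 10: δ(r0, □) = (r0, □, L) → [r0]□□□□□□□□□□xxxxyyyy
Step 11: δ(r0, □) = (r0, □, L) → [r0]□□□□□□□□□□□xxxxyyyy
Step 12: δ(r0, □) = (r0, □, L) → [r0]□□□□□□□□□□□□xxxxyyyy
Step 13: δ(r0, □) = (r0, □, L) → [r0]□□□□□□□□□□□□□xxxxyyyy
Step 14: δ(r0, □) = (r0, □, L) → [r0]□□□□□□□□□□□□□□xxxxyyyy
Step 15: δ(r0, □) = (r0, □, L) → [r0]□□□□□□□□□□□□□□□xxxxyyyy
Step 16: δ(r0, □) = (r0, □, L) → [r0]□□□□□□□□□□□□□□□□xxxxyyyy
Step 17: δ(r0, □) = (r0, □, L) → [r0]□□□□□□□□□□□□□□□□□xxxxyyyy
Step 18: δ(r0, □) = (r0, □, L) → [r0]□□□□□□□□□□□□□□□□□□xxxxyyyy
Step 19: δ(r0, □) = (r0, □, L) → [r0]□□□□□□□□□□□□□□□□□□□xxxxyyyy
Step 20: δ(r0, □) = (r0, □, L) → [r0]□□□□□□□□□□□□□□□□□□□□xxxxyyyy
Step 21: δ(r0, □) = (r0, □, L) → [r0]□□□□□□□□□□□□□□□□□□□□□xxxxyyyy

The machine has not reached a halting state after 21 steps.
The machine did not halt within the 21-step bound.

Answer: No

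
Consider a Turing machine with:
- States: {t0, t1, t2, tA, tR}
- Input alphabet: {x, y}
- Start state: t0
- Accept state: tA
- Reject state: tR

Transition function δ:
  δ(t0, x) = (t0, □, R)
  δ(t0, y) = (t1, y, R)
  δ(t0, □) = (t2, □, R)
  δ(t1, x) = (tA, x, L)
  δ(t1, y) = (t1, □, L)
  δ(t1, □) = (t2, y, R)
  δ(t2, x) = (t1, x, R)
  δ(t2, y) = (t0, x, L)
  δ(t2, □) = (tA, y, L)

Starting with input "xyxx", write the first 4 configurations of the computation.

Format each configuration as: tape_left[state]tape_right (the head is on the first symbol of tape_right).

Transitions applied:
Step 1: δ(t0, x) = (t0, □, R)
Step 2: δ(t0, y) = (t1, y, R)
Step 3: δ(t1, x) = (tA, x, L)

The first 4 configurations are:
[t0]xyxx ⊢ □[t0]yxx ⊢ □y[t1]xx ⊢ □[tA]yxx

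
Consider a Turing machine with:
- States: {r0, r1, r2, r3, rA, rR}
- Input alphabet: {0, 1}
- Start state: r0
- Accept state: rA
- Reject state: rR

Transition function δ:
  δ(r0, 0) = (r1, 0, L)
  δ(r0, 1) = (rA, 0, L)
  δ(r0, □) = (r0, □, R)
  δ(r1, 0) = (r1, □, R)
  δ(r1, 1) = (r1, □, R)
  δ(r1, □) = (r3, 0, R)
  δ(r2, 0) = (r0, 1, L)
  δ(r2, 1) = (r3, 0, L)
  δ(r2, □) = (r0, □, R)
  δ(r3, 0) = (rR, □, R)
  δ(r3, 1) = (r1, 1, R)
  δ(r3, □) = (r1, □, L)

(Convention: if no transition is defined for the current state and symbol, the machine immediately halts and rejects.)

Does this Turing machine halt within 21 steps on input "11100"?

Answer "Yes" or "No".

Execution trace:
Initial: [r0]11100
Step 1: δ(r0, 1) = (rA, 0, L) → [rA]□01100

The machine reaches the accept state rA and halts.
The machine halted after 1 step (within the 21-step bound).

Answer: Yes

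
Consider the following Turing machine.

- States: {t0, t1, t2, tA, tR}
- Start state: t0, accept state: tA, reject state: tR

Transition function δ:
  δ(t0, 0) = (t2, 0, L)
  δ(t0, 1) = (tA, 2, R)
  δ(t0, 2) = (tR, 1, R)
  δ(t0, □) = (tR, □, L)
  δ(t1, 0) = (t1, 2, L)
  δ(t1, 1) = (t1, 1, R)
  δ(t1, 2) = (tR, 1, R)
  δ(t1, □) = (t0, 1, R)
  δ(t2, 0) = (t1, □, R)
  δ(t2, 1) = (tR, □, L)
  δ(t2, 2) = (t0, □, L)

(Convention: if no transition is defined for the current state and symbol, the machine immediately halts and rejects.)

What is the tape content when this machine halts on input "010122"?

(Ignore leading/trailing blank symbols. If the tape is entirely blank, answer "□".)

Execution trace:
Initial: [t0]010122
Step 1: δ(t0, 0) = (t2, 0, L) → [t2]□010122

No transition is defined for δ(t2, □). By convention the machine halts and rejects.

Final tape (ignoring leading/trailing blanks): 010122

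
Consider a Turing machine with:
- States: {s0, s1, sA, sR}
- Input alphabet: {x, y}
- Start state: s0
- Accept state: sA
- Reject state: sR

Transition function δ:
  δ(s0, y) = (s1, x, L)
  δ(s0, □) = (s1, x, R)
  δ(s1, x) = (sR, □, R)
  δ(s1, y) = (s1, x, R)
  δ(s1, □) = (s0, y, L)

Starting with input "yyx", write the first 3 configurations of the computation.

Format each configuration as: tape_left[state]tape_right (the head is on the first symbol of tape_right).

Transitions applied:
Step 1: δ(s0, y) = (s1, x, L)
Step 2: δ(s1, □) = (s0, y, L)

The first 3 configurations are:
[s0]yyx ⊢ [s1]□xyx ⊢ [s0]□yxyx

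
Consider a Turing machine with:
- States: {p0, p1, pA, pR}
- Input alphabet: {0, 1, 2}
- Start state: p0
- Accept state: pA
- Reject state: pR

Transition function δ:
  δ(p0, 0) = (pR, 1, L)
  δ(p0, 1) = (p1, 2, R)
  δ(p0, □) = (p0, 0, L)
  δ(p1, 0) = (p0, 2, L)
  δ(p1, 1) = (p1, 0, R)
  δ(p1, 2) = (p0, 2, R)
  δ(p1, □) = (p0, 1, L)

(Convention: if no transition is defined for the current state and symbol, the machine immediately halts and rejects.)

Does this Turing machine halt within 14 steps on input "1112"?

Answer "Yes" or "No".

Execution trace:
Initial: [p0]1112
Step 1: δ(p0, 1) = (p1, 2, R) → 2[p1]112
Step 2: δ(p1, 1) = (p1, 0, R) → 20[p1]12
Step 3: δ(p1, 1) = (p1, 0, R) → 200[p1]2
Step 4: δ(p1, 2) = (p0, 2, R) → 2002[p0]□
Step 5: δ(p0, □) = (p0, 0, L) → 200[p0]20

No transition is defined for δ(p0, 2). By convention the machine halts and rejects.
The machine halted after 5 steps (within the 14-step bound).

Answer: Yes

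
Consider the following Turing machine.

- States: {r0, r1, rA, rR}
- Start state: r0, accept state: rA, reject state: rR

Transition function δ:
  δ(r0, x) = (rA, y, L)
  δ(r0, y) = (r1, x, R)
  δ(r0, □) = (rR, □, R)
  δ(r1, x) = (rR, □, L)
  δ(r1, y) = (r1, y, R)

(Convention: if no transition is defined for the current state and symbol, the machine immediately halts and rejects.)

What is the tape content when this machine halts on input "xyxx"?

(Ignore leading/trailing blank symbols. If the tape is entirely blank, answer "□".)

Execution trace:
Initial: [r0]xyxx
Step 1: δ(r0, x) = (rA, y, L) → [rA]□yyxx

The machine reaches the accept state rA and halts.

Final tape (ignoring leading/trailing blanks): yyxx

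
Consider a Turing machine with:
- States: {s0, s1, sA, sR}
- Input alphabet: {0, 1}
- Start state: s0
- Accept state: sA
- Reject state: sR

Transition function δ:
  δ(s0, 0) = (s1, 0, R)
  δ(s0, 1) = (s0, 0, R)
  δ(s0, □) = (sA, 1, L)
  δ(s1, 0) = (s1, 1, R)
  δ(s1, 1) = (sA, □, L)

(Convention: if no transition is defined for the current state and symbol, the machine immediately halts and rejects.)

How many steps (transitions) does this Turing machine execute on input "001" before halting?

Execution trace:
Initial: [s0]001
Step 1: δ(s0, 0) = (s1, 0, R) → 0[s1]01
Step 2: δ(s1, 0) = (s1, 1, R) → 01[s1]1
Step 3: δ(s1, 1) = (sA, □, L) → 0[sA]1□

The machine reaches the accept state sA and halts.

The machine executed 3 steps before halting.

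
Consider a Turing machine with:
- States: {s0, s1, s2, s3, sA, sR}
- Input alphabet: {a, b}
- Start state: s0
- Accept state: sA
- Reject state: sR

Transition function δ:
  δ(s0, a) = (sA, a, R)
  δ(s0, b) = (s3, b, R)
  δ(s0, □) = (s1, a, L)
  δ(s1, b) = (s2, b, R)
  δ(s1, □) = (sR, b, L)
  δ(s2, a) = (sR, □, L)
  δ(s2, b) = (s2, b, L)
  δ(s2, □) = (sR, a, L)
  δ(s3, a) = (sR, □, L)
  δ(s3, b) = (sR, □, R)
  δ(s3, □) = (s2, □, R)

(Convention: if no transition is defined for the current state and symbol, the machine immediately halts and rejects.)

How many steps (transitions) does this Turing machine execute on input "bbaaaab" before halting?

Execution trace:
Initial: [s0]bbaaaab
Step 1: δ(s0, b) = (s3, b, R) → b[s3]baaaab
Step 2: δ(s3, b) = (sR, □, R) → b□[sR]aaaab

The machine reaches the reject state sR and halts.

The machine executed 2 steps before halting.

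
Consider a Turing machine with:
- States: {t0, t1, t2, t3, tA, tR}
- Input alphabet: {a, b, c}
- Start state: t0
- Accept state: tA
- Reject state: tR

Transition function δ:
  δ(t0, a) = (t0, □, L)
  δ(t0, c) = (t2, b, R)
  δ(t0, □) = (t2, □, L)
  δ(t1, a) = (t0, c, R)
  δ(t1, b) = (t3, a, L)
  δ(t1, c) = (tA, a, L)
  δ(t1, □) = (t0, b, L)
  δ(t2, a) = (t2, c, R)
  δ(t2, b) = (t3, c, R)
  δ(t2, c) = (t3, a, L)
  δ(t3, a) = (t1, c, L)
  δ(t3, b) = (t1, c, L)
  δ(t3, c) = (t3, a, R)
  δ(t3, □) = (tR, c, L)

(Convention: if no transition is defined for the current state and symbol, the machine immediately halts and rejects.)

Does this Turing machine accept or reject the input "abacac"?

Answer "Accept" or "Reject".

Execution trace:
Initial: [t0]abacac
Step 1: δ(t0, a) = (t0, □, L) → [t0]□□bacac
Step 2: δ(t0, □) = (t2, □, L) → [t2]□□□bacac

No transition is defined for δ(t2, □). By convention the machine halts and rejects.

Answer: Reject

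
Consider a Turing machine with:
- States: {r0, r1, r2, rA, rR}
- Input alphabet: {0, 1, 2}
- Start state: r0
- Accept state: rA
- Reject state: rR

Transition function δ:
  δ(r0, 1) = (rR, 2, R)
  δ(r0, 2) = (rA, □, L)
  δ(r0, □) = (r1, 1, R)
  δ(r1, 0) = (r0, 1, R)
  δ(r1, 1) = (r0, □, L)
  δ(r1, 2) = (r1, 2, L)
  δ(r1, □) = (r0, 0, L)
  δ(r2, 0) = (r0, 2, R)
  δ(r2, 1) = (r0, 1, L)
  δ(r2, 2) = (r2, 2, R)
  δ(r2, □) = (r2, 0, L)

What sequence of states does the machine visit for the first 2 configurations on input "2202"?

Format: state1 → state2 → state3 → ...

Execution trace:
Initial: [r0]2202
Step 1: δ(r0, 2) = (rA, □, L) → [rA]□□202

The machine reaches the accept state rA and halts.

State sequence: r0 → rA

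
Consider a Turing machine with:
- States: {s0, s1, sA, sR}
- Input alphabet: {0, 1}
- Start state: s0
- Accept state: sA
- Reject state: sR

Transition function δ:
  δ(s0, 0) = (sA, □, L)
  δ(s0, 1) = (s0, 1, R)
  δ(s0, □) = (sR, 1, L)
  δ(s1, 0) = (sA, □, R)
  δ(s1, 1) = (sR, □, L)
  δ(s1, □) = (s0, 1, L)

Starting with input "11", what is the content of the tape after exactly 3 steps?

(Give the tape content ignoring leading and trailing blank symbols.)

Execution trace:
Initial: [s0]11
Step 1: δ(s0, 1) = (s0, 1, R) → 1[s0]1
Step 2: δ(s0, 1) = (s0, 1, R) → 11[s0]□
Step 3: δ(s0, □) = (sR, 1, L) → 1[sR]11

The machine reaches the reject state sR and halts.

After 3 steps, the tape (ignoring leading/trailing blanks) is: 111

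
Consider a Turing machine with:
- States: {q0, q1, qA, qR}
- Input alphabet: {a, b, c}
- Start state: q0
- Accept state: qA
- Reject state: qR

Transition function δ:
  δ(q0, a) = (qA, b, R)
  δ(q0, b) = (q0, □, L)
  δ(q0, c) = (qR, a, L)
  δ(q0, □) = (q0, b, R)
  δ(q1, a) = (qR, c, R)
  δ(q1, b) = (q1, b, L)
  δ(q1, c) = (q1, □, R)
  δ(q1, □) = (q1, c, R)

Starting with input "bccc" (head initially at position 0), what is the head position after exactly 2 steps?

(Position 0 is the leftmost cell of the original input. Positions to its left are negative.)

Execution trace (head position shown):
Step 0: [q0]bccc  (head at position 0)
Step 1: move left → [q0]□□ccc  (head at position -1)
Step 2: move right → b[q0]□ccc  (head at position 0)

After 2 steps, the head is at position 0.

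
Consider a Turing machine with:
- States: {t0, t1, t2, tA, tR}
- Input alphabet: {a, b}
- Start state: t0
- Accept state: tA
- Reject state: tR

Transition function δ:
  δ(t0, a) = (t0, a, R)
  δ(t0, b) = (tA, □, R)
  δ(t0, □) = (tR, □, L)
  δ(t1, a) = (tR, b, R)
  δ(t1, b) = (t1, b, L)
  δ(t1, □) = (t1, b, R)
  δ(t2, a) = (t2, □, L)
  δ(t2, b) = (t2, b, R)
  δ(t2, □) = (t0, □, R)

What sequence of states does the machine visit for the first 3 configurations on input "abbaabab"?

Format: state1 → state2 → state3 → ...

Execution trace:
Initial: [t0]abbaabab
Step 1: δ(t0, a) = (t0, a, R) → a[t0]bbaabab
Step 2: δ(t0, b) = (tA, □, R) → a□[tA]baabab

The machine reaches the accept state tA and halts.

State sequence: t0 → t0 → tA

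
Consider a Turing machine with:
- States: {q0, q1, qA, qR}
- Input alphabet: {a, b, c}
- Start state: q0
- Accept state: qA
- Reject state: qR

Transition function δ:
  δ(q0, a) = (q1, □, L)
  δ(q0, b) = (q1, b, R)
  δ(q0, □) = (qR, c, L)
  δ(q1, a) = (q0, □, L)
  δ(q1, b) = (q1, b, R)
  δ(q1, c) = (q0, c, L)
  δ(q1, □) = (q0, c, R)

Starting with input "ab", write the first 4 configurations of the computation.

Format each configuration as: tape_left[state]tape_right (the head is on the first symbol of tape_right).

Transitions applied:
Step 1: δ(q0, a) = (q1, □, L)
Step 2: δ(q1, □) = (q0, c, R)
Step 3: δ(q0, □) = (qR, c, L)

The first 4 configurations are:
[q0]ab ⊢ [q1]□□b ⊢ c[q0]□b ⊢ [qR]ccb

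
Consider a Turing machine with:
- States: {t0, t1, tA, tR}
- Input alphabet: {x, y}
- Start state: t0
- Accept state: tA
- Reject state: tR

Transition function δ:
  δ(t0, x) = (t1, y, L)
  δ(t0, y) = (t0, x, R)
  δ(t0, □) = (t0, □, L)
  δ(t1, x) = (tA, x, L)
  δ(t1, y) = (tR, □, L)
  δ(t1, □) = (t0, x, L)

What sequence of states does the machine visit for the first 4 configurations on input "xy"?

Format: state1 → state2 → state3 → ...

Execution trace:
Initial: [t0]xy
Step 1: δ(t0, x) = (t1, y, L) → [t1]□yy
Step 2: δ(t1, □) = (t0, x, L) → [t0]□xyy
Step 3: δ(t0, □) = (t0, □, L) → [t0]□□xyy

State sequence: t0 → t1 → t0 → t0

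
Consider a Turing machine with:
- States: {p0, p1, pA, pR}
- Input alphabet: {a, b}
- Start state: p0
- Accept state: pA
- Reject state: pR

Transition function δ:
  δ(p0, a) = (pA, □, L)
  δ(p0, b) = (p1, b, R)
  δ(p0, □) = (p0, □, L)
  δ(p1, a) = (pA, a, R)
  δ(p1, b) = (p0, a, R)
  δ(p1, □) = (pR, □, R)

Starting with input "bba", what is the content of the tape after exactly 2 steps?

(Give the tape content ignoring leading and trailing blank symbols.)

Execution trace:
Initial: [p0]bba
Step 1: δ(p0, b) = (p1, b, R) → b[p1]ba
Step 2: δ(p1, b) = (p0, a, R) → ba[p0]a

After 2 steps, the tape (ignoring leading/trailing blanks) is: baa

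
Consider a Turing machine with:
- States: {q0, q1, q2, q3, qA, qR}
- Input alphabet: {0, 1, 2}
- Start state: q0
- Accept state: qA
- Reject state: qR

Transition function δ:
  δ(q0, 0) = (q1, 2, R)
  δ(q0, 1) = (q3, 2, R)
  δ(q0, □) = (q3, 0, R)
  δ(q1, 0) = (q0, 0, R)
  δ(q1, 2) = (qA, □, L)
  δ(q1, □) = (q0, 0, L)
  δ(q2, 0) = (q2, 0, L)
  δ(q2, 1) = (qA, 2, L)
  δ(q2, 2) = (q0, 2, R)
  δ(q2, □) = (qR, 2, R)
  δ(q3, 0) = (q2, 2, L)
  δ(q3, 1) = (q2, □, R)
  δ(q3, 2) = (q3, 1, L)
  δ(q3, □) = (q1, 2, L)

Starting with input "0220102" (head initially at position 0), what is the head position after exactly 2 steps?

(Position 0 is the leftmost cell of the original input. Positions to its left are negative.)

Execution trace (head position shown):
Step 0: [q0]0220102  (head at position 0)
Step 1: move right → 2[q1]220102  (head at position 1)
Step 2: move left → [qA]2□20102  (head at position 0)

After 2 steps, the head is at position 0.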